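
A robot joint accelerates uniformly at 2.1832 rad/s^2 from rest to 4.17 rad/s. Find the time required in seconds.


t = delta_omega / alpha = 4.17 / 2.1832 = 1.9100

1.9100 s


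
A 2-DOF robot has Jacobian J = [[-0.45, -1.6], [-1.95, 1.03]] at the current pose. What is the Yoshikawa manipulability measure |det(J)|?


det(J) = -0.45*1.03 - (-1.6)*(-1.95) = -3.5835
|det(J)| = 3.5835

3.5835


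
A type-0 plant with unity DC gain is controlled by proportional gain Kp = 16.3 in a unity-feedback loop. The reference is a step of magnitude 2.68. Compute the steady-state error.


e_ss = R/(1 + Kp) = 2.68/(1 + 16.3) = 2.68/17.3000 = 0.1549

0.1549


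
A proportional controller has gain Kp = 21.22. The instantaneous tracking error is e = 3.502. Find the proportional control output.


u_P = Kp * e = 21.22 * 3.502 = 74.3124

74.3124


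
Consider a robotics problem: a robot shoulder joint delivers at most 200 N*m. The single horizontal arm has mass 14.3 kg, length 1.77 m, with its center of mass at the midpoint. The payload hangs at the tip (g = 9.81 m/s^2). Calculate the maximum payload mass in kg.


tau_arm = m_arm*g*(L/2) = 14.3*9.81*1.77/2 = 124.1505 N*m
tau_payload = tau_max - tau_arm = 200 - 124.1505 = 75.8495
m_payload = tau_payload / (g*L) = 75.8495 / (9.81*1.77) = 4.3683

4.3683 kg


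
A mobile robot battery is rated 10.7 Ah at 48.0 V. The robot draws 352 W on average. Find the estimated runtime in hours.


E = 10.7*48.0 = 513.6000 Wh
t = E/P = 513.6000/352 = 1.4591

1.4591 hours


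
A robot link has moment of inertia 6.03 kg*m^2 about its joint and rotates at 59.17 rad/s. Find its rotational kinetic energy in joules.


KE = (1/2)*I*omega^2 = 0.5*6.03*59.17^2 = 10555.7830

10555.7830 J


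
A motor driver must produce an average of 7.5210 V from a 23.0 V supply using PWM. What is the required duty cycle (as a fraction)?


D = V_avg/V_supply = 7.5210/23.0 = 0.3270

0.3270


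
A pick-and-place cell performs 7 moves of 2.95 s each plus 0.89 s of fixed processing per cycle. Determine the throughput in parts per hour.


T_cycle = 7*2.95 + 0.89 = 21.5400 s
rate = 3600/T = 167.1309

167.1309 parts/hour


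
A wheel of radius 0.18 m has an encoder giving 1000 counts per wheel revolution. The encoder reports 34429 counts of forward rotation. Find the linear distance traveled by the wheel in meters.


revs = 34429/1000 = 34.429000
d = revs * 2*pi*r = 34.429000 * 2*pi*0.18 = 38.9383

38.9383 m


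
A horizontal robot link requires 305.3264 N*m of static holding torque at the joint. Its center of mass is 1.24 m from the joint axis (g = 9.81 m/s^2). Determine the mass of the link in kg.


m = tau / (g*L) = 305.3264 / (9.81 * 1.24) = 25.1000

25.1000 kg


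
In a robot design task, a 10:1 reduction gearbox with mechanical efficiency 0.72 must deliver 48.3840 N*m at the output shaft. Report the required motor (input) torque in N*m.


tau_in = tau_out / (N * eta) = 48.3840 / (10 * 0.72) = 6.7200

6.7200 N*m


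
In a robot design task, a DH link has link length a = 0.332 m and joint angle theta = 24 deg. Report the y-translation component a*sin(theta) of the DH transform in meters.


a*sin(theta) = 0.332*sin(24 deg) = 0.1350

0.1350 m


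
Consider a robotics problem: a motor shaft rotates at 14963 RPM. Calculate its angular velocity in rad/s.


omega = 14963 * 2*pi/60 = 1566.9217

1566.9217 rad/s


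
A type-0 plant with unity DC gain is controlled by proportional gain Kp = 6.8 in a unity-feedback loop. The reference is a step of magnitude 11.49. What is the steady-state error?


e_ss = R/(1 + Kp) = 11.49/(1 + 6.8) = 11.49/7.8000 = 1.4731

1.4731


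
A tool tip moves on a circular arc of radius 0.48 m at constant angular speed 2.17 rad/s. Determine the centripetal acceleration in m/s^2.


a_c = omega^2 * r = 2.17^2 * 0.48 = 2.2603

2.2603 m/s^2


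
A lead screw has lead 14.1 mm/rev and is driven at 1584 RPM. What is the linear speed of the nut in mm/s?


v = lead * (RPM/60) = 14.1*1584/60 = 372.2400

372.2400 mm/s


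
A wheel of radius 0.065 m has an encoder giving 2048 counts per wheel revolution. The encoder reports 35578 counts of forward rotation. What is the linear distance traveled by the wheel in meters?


revs = 35578/2048 = 17.372070
d = revs * 2*pi*r = 17.372070 * 2*pi*0.065 = 7.0949

7.0949 m


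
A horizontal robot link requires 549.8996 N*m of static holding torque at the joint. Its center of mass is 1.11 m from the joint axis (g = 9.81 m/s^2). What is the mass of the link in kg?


m = tau / (g*L) = 549.8996 / (9.81 * 1.11) = 50.5000

50.5000 kg


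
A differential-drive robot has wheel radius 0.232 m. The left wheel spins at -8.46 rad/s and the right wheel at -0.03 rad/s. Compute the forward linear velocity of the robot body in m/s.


v = r*(wR + wL)/2 = 0.232*(-0.03 + -8.46)/2 = -0.9848

-0.9848 m/s


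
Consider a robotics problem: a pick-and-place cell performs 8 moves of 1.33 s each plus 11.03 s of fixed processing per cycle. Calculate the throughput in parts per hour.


T_cycle = 8*1.33 + 11.03 = 21.6700 s
rate = 3600/T = 166.1283

166.1283 parts/hour


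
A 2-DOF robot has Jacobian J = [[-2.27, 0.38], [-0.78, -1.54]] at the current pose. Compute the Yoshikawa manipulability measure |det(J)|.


det(J) = -2.27*-1.54 - (0.38)*(-0.78) = 3.7922
|det(J)| = 3.7922

3.7922


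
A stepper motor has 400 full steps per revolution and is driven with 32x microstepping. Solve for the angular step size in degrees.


step = 360/(400*32) = 360/12800 = 0.0281

0.0281 degrees


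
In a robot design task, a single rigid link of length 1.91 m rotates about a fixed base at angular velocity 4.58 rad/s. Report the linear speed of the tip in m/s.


v = L*omega = 1.91 * 4.58 = 8.7478

8.7478 m/s


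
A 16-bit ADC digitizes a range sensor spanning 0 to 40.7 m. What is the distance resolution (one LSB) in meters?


res = range / 2^n = 40.7/2^16 = 40.7/65536 = 6.2103e-04

6.2103e-04 m


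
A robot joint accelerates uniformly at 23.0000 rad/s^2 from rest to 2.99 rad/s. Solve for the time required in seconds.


t = delta_omega / alpha = 2.99 / 23.0000 = 0.1300

0.1300 s


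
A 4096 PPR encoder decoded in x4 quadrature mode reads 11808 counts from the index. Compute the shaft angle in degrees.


angle = counts * 360 / (PPR*4) = 11808 * 360 / 16384 = 259.4531

259.4531 degrees


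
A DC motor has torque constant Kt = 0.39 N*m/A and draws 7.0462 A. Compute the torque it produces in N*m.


tau = Kt * I = 0.39*7.0462 = 2.7480

2.7480 N*m


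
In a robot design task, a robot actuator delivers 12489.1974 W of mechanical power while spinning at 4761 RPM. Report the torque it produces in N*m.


omega = 4761 * 2*pi/60 = 498.570754 rad/s
tau = P / omega = 12489.1974 / 498.570754 = 25.0500

25.0500 N*m


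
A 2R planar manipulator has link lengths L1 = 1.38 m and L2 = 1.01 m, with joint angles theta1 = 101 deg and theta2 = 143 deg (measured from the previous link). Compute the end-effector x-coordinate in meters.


x = L1*cos(th1) + L2*cos(th1+th2) = 1.38*cos(101 deg) + 1.01*cos(244 deg) = -0.7061

-0.7061 m


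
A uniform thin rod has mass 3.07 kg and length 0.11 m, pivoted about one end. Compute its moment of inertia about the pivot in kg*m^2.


I = (1/3)*m*L^2 = (1/3)*3.07*0.11^2 = 0.0124

0.0124 kg*m^2


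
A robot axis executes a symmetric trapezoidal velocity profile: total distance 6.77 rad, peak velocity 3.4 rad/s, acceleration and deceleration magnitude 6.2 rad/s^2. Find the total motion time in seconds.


t_acc = v/a = 3.4/6.2 = 0.548387 s
d_acc = v^2/(2a) = 0.932258 rad (each ramp)
d_cruise = 6.77 - 2*0.932258 = 4.905484 rad
t_cruise = 4.905484/3.4 = 1.442789 s
t_total = 2*0.548387 + 1.442789 = 2.5396

2.5396 s


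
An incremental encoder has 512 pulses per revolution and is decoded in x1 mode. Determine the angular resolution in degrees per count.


resolution = 360 / (PPR * 1) = 360 / 512 = 0.7031

0.7031 degrees


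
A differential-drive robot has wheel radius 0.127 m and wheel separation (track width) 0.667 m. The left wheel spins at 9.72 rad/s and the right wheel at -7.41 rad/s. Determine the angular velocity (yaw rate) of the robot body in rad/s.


omega = r*(wR - wL)/L = 0.127*(-7.41 - (9.72))/0.667 = -3.2616

-3.2616 rad/s


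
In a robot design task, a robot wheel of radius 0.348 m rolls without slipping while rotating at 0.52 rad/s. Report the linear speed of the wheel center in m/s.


v = omega * r = 0.52 * 0.348 = 0.1810

0.1810 m/s


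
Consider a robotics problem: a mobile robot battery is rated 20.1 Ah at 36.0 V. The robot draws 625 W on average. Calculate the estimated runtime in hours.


E = 20.1*36.0 = 723.6000 Wh
t = E/P = 723.6000/625 = 1.1578

1.1578 hours


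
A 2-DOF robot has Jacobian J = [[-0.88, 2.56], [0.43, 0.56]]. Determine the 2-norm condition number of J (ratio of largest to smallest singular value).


JJ^T eigenvalues: trace(JJ^T) = 7.8265, det(JJ^T) = det(J)^2 = 2.53956096
s_max^2 = (7.8265 + sqrt(51.09585841))/2 = 7.48731835
s_min^2 = (7.8265 - sqrt(51.09585841))/2 = 0.33918165
kappa = s_max/s_min = sqrt(7.48731835/0.33918165) = 4.6984

4.6984


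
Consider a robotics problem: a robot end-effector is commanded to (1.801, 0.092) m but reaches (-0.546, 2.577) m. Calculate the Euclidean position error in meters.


dx = -0.546 - (1.801) = -2.3470, dy = 2.577 - (0.092) = 2.4850
err = sqrt(5.508409 + 6.175225) = 3.4181

3.4181 m


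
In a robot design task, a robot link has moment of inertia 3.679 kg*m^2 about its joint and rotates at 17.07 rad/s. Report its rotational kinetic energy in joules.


KE = (1/2)*I*omega^2 = 0.5*3.679*17.07^2 = 536.0025

536.0025 J


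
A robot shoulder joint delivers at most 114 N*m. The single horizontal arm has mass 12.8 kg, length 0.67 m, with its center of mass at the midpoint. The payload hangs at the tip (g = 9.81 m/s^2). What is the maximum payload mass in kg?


tau_arm = m_arm*g*(L/2) = 12.8*9.81*0.67/2 = 42.0653 N*m
tau_payload = tau_max - tau_arm = 114 - 42.0653 = 71.9347
m_payload = tau_payload / (g*L) = 71.9347 / (9.81*0.67) = 10.9445

10.9445 kg


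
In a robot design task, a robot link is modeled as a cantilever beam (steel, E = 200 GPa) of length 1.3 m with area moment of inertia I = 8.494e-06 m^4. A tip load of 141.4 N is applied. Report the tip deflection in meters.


delta = F*L^3/(3*E*I) = 141.4*1.3^3/(3*2.000e+11*8.494e-06)
      = 310.6558/5096400 = 6.0956e-05

6.0956e-05 m


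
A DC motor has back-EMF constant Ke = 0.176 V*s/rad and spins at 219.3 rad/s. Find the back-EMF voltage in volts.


V_emf = Ke * omega = 0.176*219.3 = 38.5968

38.5968 V


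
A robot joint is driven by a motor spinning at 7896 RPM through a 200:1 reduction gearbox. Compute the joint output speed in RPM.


omega_joint = omega_motor / N = 7896 / 200 = 39.4800

39.4800 RPM


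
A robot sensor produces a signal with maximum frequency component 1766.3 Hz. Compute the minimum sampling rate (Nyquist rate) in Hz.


f_s,min = 2*f_max = 2*1766.3 = 3532.6000

3532.6000 Hz


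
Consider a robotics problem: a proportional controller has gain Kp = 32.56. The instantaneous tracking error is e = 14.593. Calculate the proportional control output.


u_P = Kp * e = 32.56 * 14.593 = 475.1481

475.1481


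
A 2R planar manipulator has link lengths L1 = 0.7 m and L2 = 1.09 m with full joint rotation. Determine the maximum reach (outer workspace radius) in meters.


r_max = L1 + L2 = 0.7 + 1.09 = 1.7900

1.7900 m


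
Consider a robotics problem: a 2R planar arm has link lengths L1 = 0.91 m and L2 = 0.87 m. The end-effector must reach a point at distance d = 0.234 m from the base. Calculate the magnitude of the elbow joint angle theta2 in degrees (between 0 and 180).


cos(th2) = (d^2 - L1^2 - L2^2)/(2*L1*L2) = (0.234^2 - 0.91^2 - 0.87^2)/(2*0.91*0.87) = -0.96642920
th2 = acos(-0.96642920) = 165.1118 deg

165.1118 degrees


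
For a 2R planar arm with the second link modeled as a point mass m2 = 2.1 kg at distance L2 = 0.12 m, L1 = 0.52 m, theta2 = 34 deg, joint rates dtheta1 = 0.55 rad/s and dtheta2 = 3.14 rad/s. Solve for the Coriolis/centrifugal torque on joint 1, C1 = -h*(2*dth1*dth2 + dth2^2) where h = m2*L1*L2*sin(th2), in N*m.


h = m2*L1*L2*sin(th2) = 2.1*0.52*0.12*sin(34 deg) = 0.073277
C1 = -h*(2*0.55*3.14 + 3.14^2) = -0.073277*13.3136 = -0.9756

-0.9756 N*m


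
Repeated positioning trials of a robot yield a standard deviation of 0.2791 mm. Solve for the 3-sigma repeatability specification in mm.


repeatability = 3*sigma = 3*0.2791 = 0.8373

0.8373 mm


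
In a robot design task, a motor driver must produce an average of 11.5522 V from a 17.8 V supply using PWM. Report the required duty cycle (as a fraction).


D = V_avg/V_supply = 11.5522/17.8 = 0.6490

0.6490


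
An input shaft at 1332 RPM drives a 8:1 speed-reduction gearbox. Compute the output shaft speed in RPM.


omega_out = omega_in / N = 1332 / 8 = 166.5000

166.5000 RPM


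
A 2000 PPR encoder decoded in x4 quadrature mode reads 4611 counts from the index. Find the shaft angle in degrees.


angle = counts * 360 / (PPR*4) = 4611 * 360 / 8000 = 207.4950

207.4950 degrees


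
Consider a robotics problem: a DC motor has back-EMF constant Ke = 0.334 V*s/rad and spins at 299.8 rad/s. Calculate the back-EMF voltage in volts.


V_emf = Ke * omega = 0.334*299.8 = 100.1332

100.1332 V


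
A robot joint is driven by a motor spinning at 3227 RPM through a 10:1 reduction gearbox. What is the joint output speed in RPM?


omega_joint = omega_motor / N = 3227 / 10 = 322.7000

322.7000 RPM


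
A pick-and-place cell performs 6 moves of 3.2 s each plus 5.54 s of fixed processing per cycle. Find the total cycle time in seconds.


T = 6*3.2 + 5.54 = 24.7400

24.7400 s


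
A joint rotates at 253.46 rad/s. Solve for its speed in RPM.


RPM = 253.46 * 60/(2*pi) = 2420.3647

2420.3647 RPM


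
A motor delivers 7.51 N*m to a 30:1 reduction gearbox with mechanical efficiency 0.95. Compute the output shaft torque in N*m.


tau_out = tau_in * N * eta = 7.51 * 30 * 0.95 = 214.0350

214.0350 N*m


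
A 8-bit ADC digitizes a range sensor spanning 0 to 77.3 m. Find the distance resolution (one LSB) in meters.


res = range / 2^n = 77.3/2^8 = 77.3/256 = 0.3020

0.3020 m


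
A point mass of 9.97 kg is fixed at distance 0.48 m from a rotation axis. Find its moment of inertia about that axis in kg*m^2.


I = m*r^2 = 9.97*0.48^2 = 2.2971

2.2971 kg*m^2


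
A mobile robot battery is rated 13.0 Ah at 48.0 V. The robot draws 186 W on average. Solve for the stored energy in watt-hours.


E = capacity * V = 13.0*48.0 = 624.0000

624.0000 Wh


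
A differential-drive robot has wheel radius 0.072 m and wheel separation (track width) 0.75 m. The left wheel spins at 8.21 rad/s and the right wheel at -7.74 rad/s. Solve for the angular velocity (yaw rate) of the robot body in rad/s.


omega = r*(wR - wL)/L = 0.072*(-7.74 - (8.21))/0.75 = -1.5312

-1.5312 rad/s


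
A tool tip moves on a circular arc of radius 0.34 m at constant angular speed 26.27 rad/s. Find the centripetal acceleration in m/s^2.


a_c = omega^2 * r = 26.27^2 * 0.34 = 234.6384

234.6384 m/s^2


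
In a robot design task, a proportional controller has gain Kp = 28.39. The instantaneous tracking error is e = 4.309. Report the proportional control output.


u_P = Kp * e = 28.39 * 4.309 = 122.3325

122.3325


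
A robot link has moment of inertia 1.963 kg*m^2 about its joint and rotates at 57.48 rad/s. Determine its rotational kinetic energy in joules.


KE = (1/2)*I*omega^2 = 0.5*1.963*57.48^2 = 3242.8273

3242.8273 J


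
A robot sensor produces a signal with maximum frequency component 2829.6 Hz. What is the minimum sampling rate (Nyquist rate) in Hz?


f_s,min = 2*f_max = 2*2829.6 = 5659.2000

5659.2000 Hz


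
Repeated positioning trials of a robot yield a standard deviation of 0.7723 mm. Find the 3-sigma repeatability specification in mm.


repeatability = 3*sigma = 3*0.7723 = 2.3169

2.3169 mm


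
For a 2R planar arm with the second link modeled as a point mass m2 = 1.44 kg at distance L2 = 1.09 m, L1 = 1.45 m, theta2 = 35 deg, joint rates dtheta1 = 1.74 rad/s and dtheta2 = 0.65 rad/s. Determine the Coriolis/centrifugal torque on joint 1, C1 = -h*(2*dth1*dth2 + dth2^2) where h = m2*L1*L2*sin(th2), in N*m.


h = m2*L1*L2*sin(th2) = 1.44*1.45*1.09*sin(35 deg) = 1.305414
C1 = -h*(2*1.74*0.65 + 0.65^2) = -1.305414*2.6845 = -3.5044

-3.5044 N*m


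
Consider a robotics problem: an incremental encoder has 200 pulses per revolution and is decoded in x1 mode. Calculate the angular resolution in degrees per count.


resolution = 360 / (PPR * 1) = 360 / 200 = 1.8000

1.8000 degrees


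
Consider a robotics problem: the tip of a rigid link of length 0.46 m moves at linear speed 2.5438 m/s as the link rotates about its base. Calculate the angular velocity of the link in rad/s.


omega = v / L = 2.5438 / 0.46 = 5.5300

5.5300 rad/s


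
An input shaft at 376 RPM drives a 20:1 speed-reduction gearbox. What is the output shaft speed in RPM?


omega_out = omega_in / N = 376 / 20 = 18.8000

18.8000 RPM


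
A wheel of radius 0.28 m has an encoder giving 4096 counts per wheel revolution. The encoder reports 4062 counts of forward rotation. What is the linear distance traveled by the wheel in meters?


revs = 4062/4096 = 0.991699
d = revs * 2*pi*r = 0.991699 * 2*pi*0.28 = 1.7447

1.7447 m


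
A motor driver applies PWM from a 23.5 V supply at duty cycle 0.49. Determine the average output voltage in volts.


V_avg = V_supply * D = 23.5*0.49 = 11.5150

11.5150 V


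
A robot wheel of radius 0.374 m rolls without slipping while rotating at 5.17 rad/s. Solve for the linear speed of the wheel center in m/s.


v = omega * r = 5.17 * 0.374 = 1.9336

1.9336 m/s


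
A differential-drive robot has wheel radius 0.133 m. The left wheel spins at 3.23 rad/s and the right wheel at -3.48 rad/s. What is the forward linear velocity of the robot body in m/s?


v = r*(wR + wL)/2 = 0.133*(-3.48 + 3.23)/2 = -0.0166

-0.0166 m/s


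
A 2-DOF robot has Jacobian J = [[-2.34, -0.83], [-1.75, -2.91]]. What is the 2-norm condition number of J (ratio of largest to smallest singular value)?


JJ^T eigenvalues: trace(JJ^T) = 17.6951, det(JJ^T) = det(J)^2 = 28.69637761
s_max^2 = (17.6951 + sqrt(198.33105357))/2 = 15.88905292
s_min^2 = (17.6951 - sqrt(198.33105357))/2 = 1.80604708
kappa = s_max/s_min = sqrt(15.88905292/1.80604708) = 2.9661

2.9661


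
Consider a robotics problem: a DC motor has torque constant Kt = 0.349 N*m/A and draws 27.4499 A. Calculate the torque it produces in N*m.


tau = Kt * I = 0.349*27.4499 = 9.5800

9.5800 N*m


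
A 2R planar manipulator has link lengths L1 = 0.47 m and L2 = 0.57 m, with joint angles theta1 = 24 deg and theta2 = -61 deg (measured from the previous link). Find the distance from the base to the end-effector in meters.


x = L1*cos(th1) + L2*cos(th1+th2) = 0.884589
y = L1*sin(th1) + L2*sin(th1+th2) = -0.151868
d = sqrt(x^2 + y^2) = sqrt(0.782498 + 0.023064) = 0.8975

0.8975 m


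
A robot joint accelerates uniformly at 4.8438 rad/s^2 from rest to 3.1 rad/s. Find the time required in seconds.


t = delta_omega / alpha = 3.1 / 4.8438 = 0.6400

0.6400 s


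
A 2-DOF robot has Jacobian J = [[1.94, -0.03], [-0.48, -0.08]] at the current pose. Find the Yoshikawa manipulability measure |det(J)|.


det(J) = 1.94*-0.08 - (-0.03)*(-0.48) = -0.1696
|det(J)| = 0.1696

0.1696


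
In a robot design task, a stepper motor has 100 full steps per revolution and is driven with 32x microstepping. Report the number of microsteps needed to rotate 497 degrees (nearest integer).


step_size = 360/(100*32) = 360/3200 = 0.112500 deg
n = 497/(360/3200) = 497*3200/360 = 4417.7778 -> 4418

4418 steps


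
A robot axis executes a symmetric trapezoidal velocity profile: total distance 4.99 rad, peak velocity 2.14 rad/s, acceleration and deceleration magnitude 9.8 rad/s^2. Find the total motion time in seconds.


t_acc = v/a = 2.14/9.8 = 0.218367 s
d_acc = v^2/(2a) = 0.233653 rad (each ramp)
d_cruise = 4.99 - 2*0.233653 = 4.522694 rad
t_cruise = 4.522694/2.14 = 2.113408 s
t_total = 2*0.218367 + 2.113408 = 2.5501

2.5501 s


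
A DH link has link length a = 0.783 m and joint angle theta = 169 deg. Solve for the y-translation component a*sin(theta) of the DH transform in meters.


a*sin(theta) = 0.783*sin(169 deg) = 0.1494

0.1494 m


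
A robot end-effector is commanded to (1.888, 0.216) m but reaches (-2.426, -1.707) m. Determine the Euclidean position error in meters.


dx = -2.426 - (1.888) = -4.3140, dy = -1.707 - (0.216) = -1.9230
err = sqrt(18.610596 + 3.697929) = 4.7232

4.7232 m


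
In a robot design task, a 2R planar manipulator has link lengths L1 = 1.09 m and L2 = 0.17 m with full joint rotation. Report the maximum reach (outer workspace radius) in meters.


r_max = L1 + L2 = 1.09 + 0.17 = 1.2600

1.2600 m


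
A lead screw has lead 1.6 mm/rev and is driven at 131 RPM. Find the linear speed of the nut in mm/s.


v = lead * (RPM/60) = 1.6*131/60 = 3.4933

3.4933 mm/s


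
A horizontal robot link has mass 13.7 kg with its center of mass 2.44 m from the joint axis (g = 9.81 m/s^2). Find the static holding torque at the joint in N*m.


tau = m*g*L = 13.7 * 9.81 * 2.44 = 327.9287

327.9287 N*m


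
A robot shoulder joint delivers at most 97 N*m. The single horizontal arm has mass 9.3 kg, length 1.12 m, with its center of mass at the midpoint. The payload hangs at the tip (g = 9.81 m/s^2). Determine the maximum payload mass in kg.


tau_arm = m_arm*g*(L/2) = 9.3*9.81*1.12/2 = 51.0905 N*m
tau_payload = tau_max - tau_arm = 97 - 51.0905 = 45.9095
m_payload = tau_payload / (g*L) = 45.9095 / (9.81*1.12) = 4.1785

4.1785 kg


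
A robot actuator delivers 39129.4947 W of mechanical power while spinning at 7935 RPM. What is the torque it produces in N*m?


omega = 7935 * 2*pi/60 = 830.951257 rad/s
tau = P / omega = 39129.4947 / 830.951257 = 47.0900

47.0900 N*m


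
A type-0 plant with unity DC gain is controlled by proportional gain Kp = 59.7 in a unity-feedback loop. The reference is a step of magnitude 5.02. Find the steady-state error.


e_ss = R/(1 + Kp) = 5.02/(1 + 59.7) = 5.02/60.7000 = 0.0827

0.0827


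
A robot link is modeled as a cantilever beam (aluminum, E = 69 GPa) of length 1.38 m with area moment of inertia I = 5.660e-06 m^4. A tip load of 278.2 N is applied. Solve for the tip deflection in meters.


delta = F*L^3/(3*E*I) = 278.2*1.38^3/(3*6.900e+10*5.660e-06)
      = 731.1296304/1171620 = 6.2403e-04

6.2403e-04 m


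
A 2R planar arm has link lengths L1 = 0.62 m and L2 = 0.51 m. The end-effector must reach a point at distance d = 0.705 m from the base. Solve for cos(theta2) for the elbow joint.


cos(th2) = (d^2 - L1^2 - L2^2)/(2*L1*L2) = (0.705^2 - 0.62^2 - 0.51^2)/(2*0.62*0.51) = -0.2332

-0.2332


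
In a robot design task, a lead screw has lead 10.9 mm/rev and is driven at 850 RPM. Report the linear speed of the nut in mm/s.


v = lead * (RPM/60) = 10.9*850/60 = 154.4167

154.4167 mm/s


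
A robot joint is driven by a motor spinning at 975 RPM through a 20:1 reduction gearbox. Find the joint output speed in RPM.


omega_joint = omega_motor / N = 975 / 20 = 48.7500

48.7500 RPM


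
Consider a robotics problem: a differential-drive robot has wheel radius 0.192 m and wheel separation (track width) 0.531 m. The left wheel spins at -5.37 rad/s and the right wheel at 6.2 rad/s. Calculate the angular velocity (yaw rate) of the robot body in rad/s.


omega = r*(wR - wL)/L = 0.192*(6.2 - (-5.37))/0.531 = 4.1835

4.1835 rad/s


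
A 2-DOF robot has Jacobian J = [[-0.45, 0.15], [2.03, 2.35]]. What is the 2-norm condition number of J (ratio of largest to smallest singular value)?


JJ^T eigenvalues: trace(JJ^T) = 9.8684, det(JJ^T) = det(J)^2 = 1.85504400
s_max^2 = (9.8684 + sqrt(89.96514256))/2 = 9.67669783
s_min^2 = (9.8684 - sqrt(89.96514256))/2 = 0.19170217
kappa = s_max/s_min = sqrt(9.67669783/0.19170217) = 7.1048

7.1048


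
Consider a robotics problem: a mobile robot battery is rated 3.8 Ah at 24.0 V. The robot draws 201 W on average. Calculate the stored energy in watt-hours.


E = capacity * V = 3.8*24.0 = 91.2000

91.2000 Wh


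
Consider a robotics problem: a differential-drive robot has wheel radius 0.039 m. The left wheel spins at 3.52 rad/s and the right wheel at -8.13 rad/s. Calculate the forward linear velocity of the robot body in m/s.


v = r*(wR + wL)/2 = 0.039*(-8.13 + 3.52)/2 = -0.0899

-0.0899 m/s


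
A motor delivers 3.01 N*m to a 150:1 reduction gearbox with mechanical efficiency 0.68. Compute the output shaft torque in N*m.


tau_out = tau_in * N * eta = 3.01 * 150 * 0.68 = 307.0200

307.0200 N*m


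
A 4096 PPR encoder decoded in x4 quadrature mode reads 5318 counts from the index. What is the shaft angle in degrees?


angle = counts * 360 / (PPR*4) = 5318 * 360 / 16384 = 116.8506

116.8506 degrees


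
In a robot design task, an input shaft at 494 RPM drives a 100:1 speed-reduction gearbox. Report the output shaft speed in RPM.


omega_out = omega_in / N = 494 / 100 = 4.9400

4.9400 RPM


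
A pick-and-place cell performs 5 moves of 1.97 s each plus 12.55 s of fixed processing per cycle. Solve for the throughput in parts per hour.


T_cycle = 5*1.97 + 12.55 = 22.4000 s
rate = 3600/T = 160.7143

160.7143 parts/hour


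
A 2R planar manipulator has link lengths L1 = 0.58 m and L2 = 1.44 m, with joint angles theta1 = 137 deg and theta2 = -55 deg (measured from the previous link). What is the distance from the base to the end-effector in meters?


x = L1*cos(th1) + L2*cos(th1+th2) = -0.223776
y = L1*sin(th1) + L2*sin(th1+th2) = 1.821545
d = sqrt(x^2 + y^2) = sqrt(0.050076 + 3.318026) = 1.8352

1.8352 m


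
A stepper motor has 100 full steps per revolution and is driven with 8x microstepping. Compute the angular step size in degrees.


step = 360/(100*8) = 360/800 = 0.4500

0.4500 degrees


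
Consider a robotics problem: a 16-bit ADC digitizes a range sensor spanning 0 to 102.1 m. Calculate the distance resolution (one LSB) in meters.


res = range / 2^n = 102.1/2^16 = 102.1/65536 = 0.0016

0.0016 m


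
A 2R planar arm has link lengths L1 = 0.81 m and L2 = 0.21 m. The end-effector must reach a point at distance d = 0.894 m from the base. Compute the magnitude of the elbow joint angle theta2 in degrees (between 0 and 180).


cos(th2) = (d^2 - L1^2 - L2^2)/(2*L1*L2) = (0.894^2 - 0.81^2 - 0.21^2)/(2*0.81*0.21) = 0.29111111
th2 = acos(0.29111111) = 73.0755 deg

73.0755 degrees


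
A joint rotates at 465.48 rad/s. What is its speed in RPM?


RPM = 465.48 * 60/(2*pi) = 4445.0066

4445.0066 RPM


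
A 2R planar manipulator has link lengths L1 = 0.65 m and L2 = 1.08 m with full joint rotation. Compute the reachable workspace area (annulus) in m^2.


r_max = L1 + L2 = 1.7300, r_min = |L1 - L2| = 0.4300
A = pi*(r_max^2 - r_min^2) = pi*(2.9929 - 0.1849) = 8.8216

8.8216 m^2


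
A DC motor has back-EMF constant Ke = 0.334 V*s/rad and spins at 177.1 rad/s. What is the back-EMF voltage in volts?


V_emf = Ke * omega = 0.334*177.1 = 59.1514

59.1514 V


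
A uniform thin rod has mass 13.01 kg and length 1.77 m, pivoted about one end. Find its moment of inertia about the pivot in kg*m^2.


I = (1/3)*m*L^2 = (1/3)*13.01*1.77^2 = 13.5863

13.5863 kg*m^2


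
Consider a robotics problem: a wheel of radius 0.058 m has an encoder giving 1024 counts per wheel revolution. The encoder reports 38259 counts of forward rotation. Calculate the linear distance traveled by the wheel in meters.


revs = 38259/1024 = 37.362305
d = revs * 2*pi*r = 37.362305 * 2*pi*0.058 = 13.6157

13.6157 m


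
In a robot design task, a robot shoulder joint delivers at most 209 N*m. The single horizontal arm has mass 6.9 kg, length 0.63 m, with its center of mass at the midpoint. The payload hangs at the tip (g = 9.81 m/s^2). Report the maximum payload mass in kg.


tau_arm = m_arm*g*(L/2) = 6.9*9.81*0.63/2 = 21.3220 N*m
tau_payload = tau_max - tau_arm = 209 - 21.3220 = 187.6780
m_payload = tau_payload / (g*L) = 187.6780 / (9.81*0.63) = 30.3671

30.3671 kg


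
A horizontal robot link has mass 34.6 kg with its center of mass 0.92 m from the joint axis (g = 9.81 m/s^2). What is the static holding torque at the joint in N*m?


tau = m*g*L = 34.6 * 9.81 * 0.92 = 312.2719

312.2719 N*m


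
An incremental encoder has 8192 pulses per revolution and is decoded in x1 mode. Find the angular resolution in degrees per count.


resolution = 360 / (PPR * 1) = 360 / 8192 = 0.0439

0.0439 degrees


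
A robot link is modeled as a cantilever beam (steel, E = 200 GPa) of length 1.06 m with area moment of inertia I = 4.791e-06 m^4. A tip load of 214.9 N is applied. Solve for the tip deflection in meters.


delta = F*L^3/(3*E*I) = 214.9*1.06^3/(3*2.000e+11*4.791e-06)
      = 255.9493384/2874600 = 8.9038e-05

8.9038e-05 m


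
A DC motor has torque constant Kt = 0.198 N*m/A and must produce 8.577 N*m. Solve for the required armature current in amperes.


I = tau / Kt = 8.577/0.198 = 43.3182

43.3182 A


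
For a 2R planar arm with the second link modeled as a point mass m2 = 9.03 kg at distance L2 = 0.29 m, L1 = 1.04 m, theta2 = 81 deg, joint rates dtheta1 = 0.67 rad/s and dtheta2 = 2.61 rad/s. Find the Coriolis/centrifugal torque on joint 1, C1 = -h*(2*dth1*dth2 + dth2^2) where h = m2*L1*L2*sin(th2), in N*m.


h = m2*L1*L2*sin(th2) = 9.03*1.04*0.29*sin(81 deg) = 2.689918
C1 = -h*(2*0.67*2.61 + 2.61^2) = -2.689918*10.3095 = -27.7317

-27.7317 N*m


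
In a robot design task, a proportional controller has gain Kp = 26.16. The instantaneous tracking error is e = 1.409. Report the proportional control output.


u_P = Kp * e = 26.16 * 1.409 = 36.8594

36.8594


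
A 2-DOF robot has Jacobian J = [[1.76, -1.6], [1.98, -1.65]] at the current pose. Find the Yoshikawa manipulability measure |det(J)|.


det(J) = 1.76*-1.65 - (-1.6)*(1.98) = 0.2640
|det(J)| = 0.2640

0.2640


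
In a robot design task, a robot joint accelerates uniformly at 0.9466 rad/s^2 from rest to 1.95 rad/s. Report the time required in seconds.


t = delta_omega / alpha = 1.95 / 0.9466 = 2.0600

2.0600 s


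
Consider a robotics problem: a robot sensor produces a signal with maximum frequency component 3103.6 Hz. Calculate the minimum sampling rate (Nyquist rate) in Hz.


f_s,min = 2*f_max = 2*3103.6 = 6207.2000

6207.2000 Hz


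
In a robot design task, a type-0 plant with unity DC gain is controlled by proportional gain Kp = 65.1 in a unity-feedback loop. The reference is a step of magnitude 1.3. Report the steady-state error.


e_ss = R/(1 + Kp) = 1.3/(1 + 65.1) = 1.3/66.1000 = 0.0197

0.0197


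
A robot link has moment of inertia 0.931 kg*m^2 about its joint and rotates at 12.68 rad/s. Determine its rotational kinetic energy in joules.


KE = (1/2)*I*omega^2 = 0.5*0.931*12.68^2 = 74.8442

74.8442 J


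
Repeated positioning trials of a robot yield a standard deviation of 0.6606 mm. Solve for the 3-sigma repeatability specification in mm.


repeatability = 3*sigma = 3*0.6606 = 1.9818

1.9818 mm


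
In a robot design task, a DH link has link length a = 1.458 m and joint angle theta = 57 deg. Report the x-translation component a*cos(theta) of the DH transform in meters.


a*cos(theta) = 1.458*cos(57 deg) = 0.7941

0.7941 m


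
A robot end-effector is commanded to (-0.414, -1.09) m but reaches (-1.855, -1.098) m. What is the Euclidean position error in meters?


dx = -1.855 - (-0.414) = -1.4410, dy = -1.098 - (-1.09) = -0.0080
err = sqrt(2.076481 + 0.000064) = 1.4410

1.4410 m


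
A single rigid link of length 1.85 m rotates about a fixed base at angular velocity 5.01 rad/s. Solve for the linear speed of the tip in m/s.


v = L*omega = 1.85 * 5.01 = 9.2685

9.2685 m/s


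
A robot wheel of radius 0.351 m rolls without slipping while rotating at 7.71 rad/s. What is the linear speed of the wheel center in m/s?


v = omega * r = 7.71 * 0.351 = 2.7062

2.7062 m/s


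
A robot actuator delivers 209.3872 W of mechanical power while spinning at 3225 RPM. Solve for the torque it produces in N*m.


omega = 3225 * 2*pi/60 = 337.721210 rad/s
tau = P / omega = 209.3872 / 337.721210 = 0.6200

0.6200 N*m


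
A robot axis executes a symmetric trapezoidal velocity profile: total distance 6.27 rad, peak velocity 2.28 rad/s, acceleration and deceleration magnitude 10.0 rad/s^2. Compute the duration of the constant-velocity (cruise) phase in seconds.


t_acc = v/a = 0.228000 s, d_acc = v^2/(2a) = 0.259920 rad each
d_cruise = 6.27 - 2*0.259920 = 5.750160 rad
t_cruise = d_cruise/v = 5.750160/2.28 = 2.5220

2.5220 s


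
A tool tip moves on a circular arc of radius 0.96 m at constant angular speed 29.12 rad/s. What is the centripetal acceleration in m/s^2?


a_c = omega^2 * r = 29.12^2 * 0.96 = 814.0554

814.0554 m/s^2


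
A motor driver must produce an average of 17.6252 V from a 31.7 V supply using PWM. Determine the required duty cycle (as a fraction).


D = V_avg/V_supply = 17.6252/31.7 = 0.5560

0.5560


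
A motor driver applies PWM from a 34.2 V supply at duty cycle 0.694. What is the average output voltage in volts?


V_avg = V_supply * D = 34.2*0.694 = 23.7348

23.7348 V


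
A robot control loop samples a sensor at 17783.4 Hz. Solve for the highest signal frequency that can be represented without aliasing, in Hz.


f_max = f_s/2 = 17783.4/2 = 8891.7000

8891.7000 Hz


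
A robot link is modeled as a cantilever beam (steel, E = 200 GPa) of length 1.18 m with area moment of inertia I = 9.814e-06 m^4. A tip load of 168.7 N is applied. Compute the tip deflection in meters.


delta = F*L^3/(3*E*I) = 168.7*1.18^3/(3*2.000e+11*9.814e-06)
      = 277.1794984/5888400 = 4.7072e-05

4.7072e-05 m


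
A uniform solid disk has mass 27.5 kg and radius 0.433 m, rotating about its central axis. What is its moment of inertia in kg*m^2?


I = (1/2)*m*R^2 = 0.5*27.5*0.433^2 = 2.5780

2.5780 kg*m^2


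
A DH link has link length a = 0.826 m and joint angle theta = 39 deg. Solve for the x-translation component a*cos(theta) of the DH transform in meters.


a*cos(theta) = 0.826*cos(39 deg) = 0.6419

0.6419 m


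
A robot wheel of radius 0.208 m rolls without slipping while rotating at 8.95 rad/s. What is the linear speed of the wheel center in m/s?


v = omega * r = 8.95 * 0.208 = 1.8616

1.8616 m/s


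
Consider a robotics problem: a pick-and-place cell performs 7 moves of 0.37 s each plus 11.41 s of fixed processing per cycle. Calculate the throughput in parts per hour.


T_cycle = 7*0.37 + 11.41 = 14.0000 s
rate = 3600/T = 257.1429

257.1429 parts/hour


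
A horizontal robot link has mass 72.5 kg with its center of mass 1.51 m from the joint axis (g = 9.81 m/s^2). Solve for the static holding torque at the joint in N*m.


tau = m*g*L = 72.5 * 9.81 * 1.51 = 1073.9497

1073.9497 N*m


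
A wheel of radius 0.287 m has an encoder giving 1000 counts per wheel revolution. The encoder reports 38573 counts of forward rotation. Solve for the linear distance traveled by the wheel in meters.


revs = 38573/1000 = 38.573000
d = revs * 2*pi*r = 38.573000 * 2*pi*0.287 = 69.5577

69.5577 m


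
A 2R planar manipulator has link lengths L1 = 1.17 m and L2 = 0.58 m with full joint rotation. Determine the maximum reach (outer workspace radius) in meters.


r_max = L1 + L2 = 1.17 + 0.58 = 1.7500

1.7500 m


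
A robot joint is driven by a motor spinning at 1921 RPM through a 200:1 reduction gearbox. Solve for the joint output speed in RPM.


omega_joint = omega_motor / N = 1921 / 200 = 9.6050

9.6050 RPM


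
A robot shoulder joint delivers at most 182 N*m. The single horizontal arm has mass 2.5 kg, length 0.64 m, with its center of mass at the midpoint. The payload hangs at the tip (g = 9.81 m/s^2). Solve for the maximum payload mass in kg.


tau_arm = m_arm*g*(L/2) = 2.5*9.81*0.64/2 = 7.8480 N*m
tau_payload = tau_max - tau_arm = 182 - 7.8480 = 174.1520
m_payload = tau_payload / (g*L) = 174.1520 / (9.81*0.64) = 27.7383

27.7383 kg


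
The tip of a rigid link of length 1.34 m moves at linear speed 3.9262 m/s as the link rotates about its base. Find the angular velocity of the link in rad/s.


omega = v / L = 3.9262 / 1.34 = 2.9300

2.9300 rad/s


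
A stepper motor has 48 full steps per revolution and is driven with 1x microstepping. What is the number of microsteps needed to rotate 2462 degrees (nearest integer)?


step_size = 360/(48*1) = 360/48 = 7.500000 deg
n = 2462/(360/48) = 2462*48/360 = 328.2667 -> 328

328 steps


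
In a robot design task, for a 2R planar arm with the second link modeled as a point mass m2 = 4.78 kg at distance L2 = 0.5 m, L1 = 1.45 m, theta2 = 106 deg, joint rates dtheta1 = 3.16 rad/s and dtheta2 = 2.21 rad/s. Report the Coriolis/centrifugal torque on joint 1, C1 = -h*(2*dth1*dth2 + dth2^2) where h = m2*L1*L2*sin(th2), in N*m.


h = m2*L1*L2*sin(th2) = 4.78*1.45*0.5*sin(106 deg) = 3.331252
C1 = -h*(2*3.16*2.21 + 2.21^2) = -3.331252*18.8513 = -62.7984

-62.7984 N*m


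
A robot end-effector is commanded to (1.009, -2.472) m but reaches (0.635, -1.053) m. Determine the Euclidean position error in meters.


dx = 0.635 - (1.009) = -0.3740, dy = -1.053 - (-2.472) = 1.4190
err = sqrt(0.139876 + 2.013561) = 1.4675

1.4675 m


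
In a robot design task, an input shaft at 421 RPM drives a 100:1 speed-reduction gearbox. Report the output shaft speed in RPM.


omega_out = omega_in / N = 421 / 100 = 4.2100

4.2100 RPM


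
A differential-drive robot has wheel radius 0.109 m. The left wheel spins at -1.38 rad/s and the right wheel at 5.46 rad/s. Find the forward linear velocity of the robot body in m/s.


v = r*(wR + wL)/2 = 0.109*(5.46 + -1.38)/2 = 0.2224

0.2224 m/s


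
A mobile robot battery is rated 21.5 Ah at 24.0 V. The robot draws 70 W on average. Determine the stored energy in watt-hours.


E = capacity * V = 21.5*24.0 = 516.0000

516.0000 Wh


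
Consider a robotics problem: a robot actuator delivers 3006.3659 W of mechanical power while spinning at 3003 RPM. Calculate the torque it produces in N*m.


omega = 3003 * 2*pi/60 = 314.473425 rad/s
tau = P / omega = 3006.3659 / 314.473425 = 9.5600

9.5600 N*m


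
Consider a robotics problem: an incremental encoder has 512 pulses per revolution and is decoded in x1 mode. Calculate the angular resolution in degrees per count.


resolution = 360 / (PPR * 1) = 360 / 512 = 0.7031

0.7031 degrees


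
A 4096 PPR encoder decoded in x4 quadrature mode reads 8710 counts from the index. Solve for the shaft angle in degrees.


angle = counts * 360 / (PPR*4) = 8710 * 360 / 16384 = 191.3818

191.3818 degrees


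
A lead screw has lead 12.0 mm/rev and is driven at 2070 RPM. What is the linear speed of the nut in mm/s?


v = lead * (RPM/60) = 12.0*2070/60 = 414.0000

414.0000 mm/s


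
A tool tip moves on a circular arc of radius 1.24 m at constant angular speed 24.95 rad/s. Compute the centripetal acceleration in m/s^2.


a_c = omega^2 * r = 24.95^2 * 1.24 = 771.9031

771.9031 m/s^2


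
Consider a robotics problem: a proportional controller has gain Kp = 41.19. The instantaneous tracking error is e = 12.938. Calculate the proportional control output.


u_P = Kp * e = 41.19 * 12.938 = 532.9162

532.9162


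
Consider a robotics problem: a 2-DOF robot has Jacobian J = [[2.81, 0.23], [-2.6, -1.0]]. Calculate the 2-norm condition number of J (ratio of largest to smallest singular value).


JJ^T eigenvalues: trace(JJ^T) = 15.7090, det(JJ^T) = det(J)^2 = 4.89294400
s_max^2 = (15.7090 + sqrt(227.20090500))/2 = 15.39109248
s_min^2 = (15.7090 - sqrt(227.20090500))/2 = 0.31790752
kappa = s_max/s_min = sqrt(15.39109248/0.31790752) = 6.9580

6.9580
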